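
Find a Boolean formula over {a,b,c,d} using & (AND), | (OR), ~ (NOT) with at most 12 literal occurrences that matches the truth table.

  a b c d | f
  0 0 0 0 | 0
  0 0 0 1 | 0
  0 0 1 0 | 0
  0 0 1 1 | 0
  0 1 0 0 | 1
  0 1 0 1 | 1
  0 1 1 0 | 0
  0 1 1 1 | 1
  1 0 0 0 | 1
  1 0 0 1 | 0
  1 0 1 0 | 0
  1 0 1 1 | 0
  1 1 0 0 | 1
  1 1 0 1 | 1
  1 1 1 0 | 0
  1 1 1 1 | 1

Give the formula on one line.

  ~c = 1100110011001100
  ~d = 1010101010101010
  (b | ~d) = 1010111110101111
  (~c & (b | ~d)) = 1000110010001100
  (b | d) = 0101111101011111
  ((b | d) | a) = 0101111111111111
  (~d & ((b | d) | a)) = 0000101010101010
  ((~c & (b | ~d)) & (~d & ((b | d) | a))) = 0000100010001000
  (d & b) = 0000010100000101
  (((~c & (b | ~d)) & (~d & ((b | d) | a))) | (d & b)) = 0000110110001101

(((~c & (b | ~d)) & (~d & ((b | d) | a))) | (d & b))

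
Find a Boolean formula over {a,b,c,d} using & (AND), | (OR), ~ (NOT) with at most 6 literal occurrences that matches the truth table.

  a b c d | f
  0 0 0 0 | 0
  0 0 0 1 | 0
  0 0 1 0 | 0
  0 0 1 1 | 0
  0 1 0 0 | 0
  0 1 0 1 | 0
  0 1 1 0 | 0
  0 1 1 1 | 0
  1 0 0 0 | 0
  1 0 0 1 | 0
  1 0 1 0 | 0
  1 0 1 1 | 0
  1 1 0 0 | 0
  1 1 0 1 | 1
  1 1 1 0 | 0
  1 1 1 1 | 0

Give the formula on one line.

(~c & ((b & d) & a))

  ~c = 1100110011001100
  (b & d) = 0000010100000101
  ((b & d) & a) = 0000000000000101
  (~c & ((b & d) & a)) = 0000000000000100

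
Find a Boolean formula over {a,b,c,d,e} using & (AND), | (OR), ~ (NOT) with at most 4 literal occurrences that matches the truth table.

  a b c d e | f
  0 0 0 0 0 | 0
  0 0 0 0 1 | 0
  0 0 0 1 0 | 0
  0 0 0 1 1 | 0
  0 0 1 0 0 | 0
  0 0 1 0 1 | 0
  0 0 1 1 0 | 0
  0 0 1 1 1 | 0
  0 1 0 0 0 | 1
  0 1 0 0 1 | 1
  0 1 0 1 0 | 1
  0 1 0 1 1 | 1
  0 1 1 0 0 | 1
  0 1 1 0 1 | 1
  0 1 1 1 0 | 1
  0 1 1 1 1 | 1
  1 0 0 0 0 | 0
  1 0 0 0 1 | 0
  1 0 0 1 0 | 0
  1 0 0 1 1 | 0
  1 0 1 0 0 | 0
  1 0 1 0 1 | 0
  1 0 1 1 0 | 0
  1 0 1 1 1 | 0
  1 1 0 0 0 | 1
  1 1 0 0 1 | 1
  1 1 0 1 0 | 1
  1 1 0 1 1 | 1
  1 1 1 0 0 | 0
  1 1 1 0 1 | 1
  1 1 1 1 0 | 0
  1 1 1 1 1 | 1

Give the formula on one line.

  ~a = 11111111111111110000000000000000
  ~c = 11110000111100001111000011110000
  (~a | ~c) = 11111111111111111111000011110000
  (e | (~a | ~c)) = 11111111111111111111010111110101
  ((e | (~a | ~c)) & b) = 00000000111111110000000011110101

((e | (~a | ~c)) & b)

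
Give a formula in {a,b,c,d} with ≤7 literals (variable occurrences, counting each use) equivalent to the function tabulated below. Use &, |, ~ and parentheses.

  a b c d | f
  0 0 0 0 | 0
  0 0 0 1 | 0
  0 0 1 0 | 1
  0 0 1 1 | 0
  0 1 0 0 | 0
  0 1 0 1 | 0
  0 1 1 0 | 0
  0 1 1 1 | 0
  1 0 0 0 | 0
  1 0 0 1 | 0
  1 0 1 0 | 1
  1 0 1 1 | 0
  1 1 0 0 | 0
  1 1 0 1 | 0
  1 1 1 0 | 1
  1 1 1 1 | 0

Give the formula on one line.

(((a | ~b) & ~d) & c)

  ~b = 1111000011110000
  (a | ~b) = 1111000011111111
  ~d = 1010101010101010
  ((a | ~b) & ~d) = 1010000010101010
  (((a | ~b) & ~d) & c) = 0010000000100010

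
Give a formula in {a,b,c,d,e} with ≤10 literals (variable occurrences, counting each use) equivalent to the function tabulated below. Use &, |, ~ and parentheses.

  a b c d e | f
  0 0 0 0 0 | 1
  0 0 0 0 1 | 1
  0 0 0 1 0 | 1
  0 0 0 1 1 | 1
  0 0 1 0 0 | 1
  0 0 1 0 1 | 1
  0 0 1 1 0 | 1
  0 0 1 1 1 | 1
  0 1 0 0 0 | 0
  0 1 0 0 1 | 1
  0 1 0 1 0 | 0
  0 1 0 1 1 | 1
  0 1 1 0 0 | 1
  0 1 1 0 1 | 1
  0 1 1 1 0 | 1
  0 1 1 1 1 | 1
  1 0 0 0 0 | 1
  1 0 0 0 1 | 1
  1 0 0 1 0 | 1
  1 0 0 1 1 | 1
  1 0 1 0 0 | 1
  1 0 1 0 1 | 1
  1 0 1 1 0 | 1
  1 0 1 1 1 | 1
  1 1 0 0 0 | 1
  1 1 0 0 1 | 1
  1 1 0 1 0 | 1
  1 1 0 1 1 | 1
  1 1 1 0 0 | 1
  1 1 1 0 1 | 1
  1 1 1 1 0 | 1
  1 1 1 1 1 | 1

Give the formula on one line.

  ~d = 11001100110011001100110011001100
  (~d & e) = 01000100010001000100010001000100
  ~b = 11111111000000001111111100000000
  (~b | c) = 11111111000011111111111100001111
  ((~d & e) | (~b | c)) = 11111111010011111111111101001111
  (e | ((~d & e) | (~b | c))) = 11111111010111111111111101011111
  ~e = 10101010101010101010101010101010
  (a & ~e) = 00000000000000001010101010101010
  ~c = 11110000111100001111000011110000
  (~c | ~b) = 11111111111100001111111111110000
  ((a & ~e) & (~c | ~b)) = 00000000000000001010101010100000
  ((e | ((~d & e) | (~b | c))) | ((a & ~e) & (~c | ~b))) = 11111111010111111111111111111111

((e | ((~d & e) | (~b | c))) | ((a & ~e) & (~c | ~b)))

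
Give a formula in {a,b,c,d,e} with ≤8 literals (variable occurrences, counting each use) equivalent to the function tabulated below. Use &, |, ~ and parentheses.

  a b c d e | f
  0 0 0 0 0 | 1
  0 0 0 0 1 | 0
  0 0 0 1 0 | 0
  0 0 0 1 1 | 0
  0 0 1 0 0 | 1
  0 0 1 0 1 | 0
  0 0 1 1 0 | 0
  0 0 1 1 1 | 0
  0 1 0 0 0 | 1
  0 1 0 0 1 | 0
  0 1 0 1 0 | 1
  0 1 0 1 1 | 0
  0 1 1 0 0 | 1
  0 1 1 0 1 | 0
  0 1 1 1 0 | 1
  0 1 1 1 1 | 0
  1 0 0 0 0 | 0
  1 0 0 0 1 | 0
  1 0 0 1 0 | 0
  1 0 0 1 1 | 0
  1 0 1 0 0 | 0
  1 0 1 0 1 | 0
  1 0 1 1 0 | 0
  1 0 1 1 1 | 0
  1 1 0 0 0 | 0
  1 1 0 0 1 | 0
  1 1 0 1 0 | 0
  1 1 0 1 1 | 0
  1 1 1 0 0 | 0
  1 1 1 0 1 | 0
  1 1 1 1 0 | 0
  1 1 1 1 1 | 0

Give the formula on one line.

  ~b = 11111111000000001111111100000000
  (e & ~b) = 01010101000000000101010100000000
  ~d = 11001100110011001100110011001100
  (~d | b) = 11001100111111111100110011111111
  ((e & ~b) | (~d | b)) = 11011101111111111101110111111111
  ~e = 10101010101010101010101010101010
  ~a = 11111111111111110000000000000000
  (~e & ~a) = 10101010101010100000000000000000
  (((e & ~b) | (~d | b)) & (~e & ~a)) = 10001000101010100000000000000000

(((e & ~b) | (~d | b)) & (~e & ~a))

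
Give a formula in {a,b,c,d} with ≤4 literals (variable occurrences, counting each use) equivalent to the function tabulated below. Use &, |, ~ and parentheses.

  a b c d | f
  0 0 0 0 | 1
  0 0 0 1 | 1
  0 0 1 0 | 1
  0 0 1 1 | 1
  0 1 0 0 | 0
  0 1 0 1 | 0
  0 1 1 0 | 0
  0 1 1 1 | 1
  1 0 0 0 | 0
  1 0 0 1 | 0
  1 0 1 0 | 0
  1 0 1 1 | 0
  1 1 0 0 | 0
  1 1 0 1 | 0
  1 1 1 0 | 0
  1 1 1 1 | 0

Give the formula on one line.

(((c & d) | ~b) & ~a)

  (c & d) = 0001000100010001
  ~b = 1111000011110000
  ((c & d) | ~b) = 1111000111110001
  ~a = 1111111100000000
  (((c & d) | ~b) & ~a) = 1111000100000000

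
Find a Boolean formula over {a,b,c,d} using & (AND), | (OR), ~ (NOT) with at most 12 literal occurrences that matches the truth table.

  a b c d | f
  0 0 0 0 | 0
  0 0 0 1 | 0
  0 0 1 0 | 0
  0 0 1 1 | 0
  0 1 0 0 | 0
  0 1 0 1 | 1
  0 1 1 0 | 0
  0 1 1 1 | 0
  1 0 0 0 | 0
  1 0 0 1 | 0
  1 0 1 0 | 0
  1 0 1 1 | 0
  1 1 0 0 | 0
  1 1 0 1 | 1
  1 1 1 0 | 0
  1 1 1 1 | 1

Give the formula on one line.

((((d | (c & ~a)) & (a & b)) | (~c & b)) & (~b | d))

  ~a = 1111111100000000
  (c & ~a) = 0011001100000000
  (d | (c & ~a)) = 0111011101010101
  (a & b) = 0000000000001111
  ((d | (c & ~a)) & (a & b)) = 0000000000000101
  ~c = 1100110011001100
  (~c & b) = 0000110000001100
  (((d | (c & ~a)) & (a & b)) | (~c & b)) = 0000110000001101
  ~b = 1111000011110000
  (~b | d) = 1111010111110101
  ((((d | (c & ~a)) & (a & b)) | (~c & b)) & (~b | d)) = 0000010000000101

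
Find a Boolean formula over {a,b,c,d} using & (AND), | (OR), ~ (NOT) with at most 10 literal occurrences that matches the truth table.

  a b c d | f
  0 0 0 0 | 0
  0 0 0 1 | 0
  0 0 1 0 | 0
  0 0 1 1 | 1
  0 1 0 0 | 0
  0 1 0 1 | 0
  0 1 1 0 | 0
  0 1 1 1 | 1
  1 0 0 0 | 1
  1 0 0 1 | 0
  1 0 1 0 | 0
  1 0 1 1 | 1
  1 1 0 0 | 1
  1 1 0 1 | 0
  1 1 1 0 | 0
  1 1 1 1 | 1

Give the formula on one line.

((d & c) | ((a & ~c) & ((~a | ~d) & a)))

  (d & c) = 0001000100010001
  ~c = 1100110011001100
  (a & ~c) = 0000000011001100
  ~a = 1111111100000000
  ~d = 1010101010101010
  (~a | ~d) = 1111111110101010
  ((~a | ~d) & a) = 0000000010101010
  ((a & ~c) & ((~a | ~d) & a)) = 0000000010001000
  ((d & c) | ((a & ~c) & ((~a | ~d) & a))) = 0001000110011001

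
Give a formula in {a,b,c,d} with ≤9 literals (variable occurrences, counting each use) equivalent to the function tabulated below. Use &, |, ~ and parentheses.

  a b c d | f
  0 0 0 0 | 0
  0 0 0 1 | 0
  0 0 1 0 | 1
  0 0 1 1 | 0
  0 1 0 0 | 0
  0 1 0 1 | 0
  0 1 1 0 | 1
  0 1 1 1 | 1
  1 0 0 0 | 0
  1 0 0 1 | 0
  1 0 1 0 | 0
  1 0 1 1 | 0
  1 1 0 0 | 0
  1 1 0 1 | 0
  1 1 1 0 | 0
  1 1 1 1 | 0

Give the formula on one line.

  ~a = 1111111100000000
  ~d = 1010101010101010
  (~a & ~d) = 1010101000000000
  ((~a & ~d) & c) = 0010001000000000
  ~b = 1111000011110000
  (d | ~b) = 1111010111110101
  (((~a & ~d) & c) & (d | ~b)) = 0010000000000000
  (c & b) = 0000001100000011
  (~a & b) = 0000111100000000
  ((c & b) & (~a & b)) = 0000001100000000
  ((((~a & ~d) & c) & (d | ~b)) | ((c & b) & (~a & b))) = 0010001100000000

((((~a & ~d) & c) & (d | ~b)) | ((c & b) & (~a & b)))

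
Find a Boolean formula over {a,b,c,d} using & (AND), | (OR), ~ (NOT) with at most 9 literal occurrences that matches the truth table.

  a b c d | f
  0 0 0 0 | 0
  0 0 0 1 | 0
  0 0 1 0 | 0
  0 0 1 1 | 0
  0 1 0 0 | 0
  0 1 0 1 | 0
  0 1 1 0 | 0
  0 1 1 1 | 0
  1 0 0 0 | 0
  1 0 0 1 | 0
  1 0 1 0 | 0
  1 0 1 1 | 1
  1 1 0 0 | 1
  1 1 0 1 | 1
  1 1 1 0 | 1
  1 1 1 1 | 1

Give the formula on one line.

  ~d = 1010101010101010
  ~a = 1111111100000000
  (~a | c) = 1111111100110011
  (~d | (~a | c)) = 1111111110111011
  (d & (~d | (~a | c))) = 0101010100010001
  (b | (d & (~d | (~a | c)))) = 0101111100011111
  (a & (b | (d & (~d | (~a | c))))) = 0000000000011111

(a & (b | (d & (~d | (~a | c)))))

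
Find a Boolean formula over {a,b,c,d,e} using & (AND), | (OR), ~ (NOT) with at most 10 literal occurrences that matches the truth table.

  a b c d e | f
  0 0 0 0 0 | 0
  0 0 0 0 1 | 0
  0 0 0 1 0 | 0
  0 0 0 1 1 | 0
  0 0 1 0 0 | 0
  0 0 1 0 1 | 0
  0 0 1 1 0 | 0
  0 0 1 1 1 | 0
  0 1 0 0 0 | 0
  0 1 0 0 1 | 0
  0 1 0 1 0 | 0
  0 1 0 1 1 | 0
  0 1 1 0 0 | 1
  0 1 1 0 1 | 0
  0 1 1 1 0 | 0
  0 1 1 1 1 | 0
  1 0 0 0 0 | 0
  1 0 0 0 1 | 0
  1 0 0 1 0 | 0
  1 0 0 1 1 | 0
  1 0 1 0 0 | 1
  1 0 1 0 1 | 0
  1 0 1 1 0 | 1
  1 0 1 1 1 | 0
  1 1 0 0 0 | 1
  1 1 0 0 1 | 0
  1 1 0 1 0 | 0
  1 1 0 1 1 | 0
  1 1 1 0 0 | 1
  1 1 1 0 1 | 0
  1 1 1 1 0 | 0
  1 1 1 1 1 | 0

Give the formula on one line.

  ~e = 10101010101010101010101010101010
  (~e & b) = 00000000101010100000000010101010
  ~d = 11001100110011001100110011001100
  ((~e & b) & ~d) = 00000000100010000000000010001000
  ~b = 11111111000000001111111100000000
  (~e & ~b) = 10101010000000001010101000000000
  (a & (~e & ~b)) = 00000000000000001010101000000000
  (((~e & b) & ~d) | (a & (~e & ~b))) = 00000000100010001010101010001000
  (b & a) = 00000000000000000000000011111111
  (c | (b & a)) = 00001111000011110000111111111111
  ((((~e & b) & ~d) | (a & (~e & ~b))) & (c | (b & a))) = 00000000000010000000101010001000

((((~e & b) & ~d) | (a & (~e & ~b))) & (c | (b & a)))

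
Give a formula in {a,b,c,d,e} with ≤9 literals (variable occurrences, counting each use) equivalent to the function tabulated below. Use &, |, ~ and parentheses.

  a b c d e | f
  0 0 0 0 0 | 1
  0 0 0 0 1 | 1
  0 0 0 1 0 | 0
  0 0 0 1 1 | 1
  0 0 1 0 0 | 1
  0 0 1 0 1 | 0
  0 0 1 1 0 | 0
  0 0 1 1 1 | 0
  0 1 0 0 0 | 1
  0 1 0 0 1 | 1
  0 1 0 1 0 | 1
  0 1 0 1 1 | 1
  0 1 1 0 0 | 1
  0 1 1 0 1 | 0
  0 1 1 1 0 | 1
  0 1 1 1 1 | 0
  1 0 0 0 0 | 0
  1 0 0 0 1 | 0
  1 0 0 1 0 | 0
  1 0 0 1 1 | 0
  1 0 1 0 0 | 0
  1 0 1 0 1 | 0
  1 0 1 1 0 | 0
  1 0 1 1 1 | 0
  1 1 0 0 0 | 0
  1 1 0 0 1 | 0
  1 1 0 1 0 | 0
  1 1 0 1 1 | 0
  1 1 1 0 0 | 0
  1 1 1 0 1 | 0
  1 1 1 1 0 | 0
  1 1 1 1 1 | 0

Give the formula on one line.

  ~a = 11111111111111110000000000000000
  ~c = 11110000111100001111000011110000
  (~c & e) = 01010000010100000101000001010000
  (~a & (~c & e)) = 01010000010100000000000000000000
  ~d = 11001100110011001100110011001100
  (a | ~d) = 11001100110011001111111111111111
  (~d | b) = 11001100111111111100110011111111
  ((a | ~d) | (~d | b)) = 11001100111111111111111111111111
  (~a & ((a | ~d) | (~d | b))) = 11001100111111110000000000000000
  ~e = 10101010101010101010101010101010
  ((~a & ((a | ~d) | (~d | b))) & ~e) = 10001000101010100000000000000000
  ((~a & (~c & e)) | ((~a & ((a | ~d) | (~d | b))) & ~e)) = 11011000111110100000000000000000

((~a & (~c & e)) | ((~a & ((a | ~d) | (~d | b))) & ~e))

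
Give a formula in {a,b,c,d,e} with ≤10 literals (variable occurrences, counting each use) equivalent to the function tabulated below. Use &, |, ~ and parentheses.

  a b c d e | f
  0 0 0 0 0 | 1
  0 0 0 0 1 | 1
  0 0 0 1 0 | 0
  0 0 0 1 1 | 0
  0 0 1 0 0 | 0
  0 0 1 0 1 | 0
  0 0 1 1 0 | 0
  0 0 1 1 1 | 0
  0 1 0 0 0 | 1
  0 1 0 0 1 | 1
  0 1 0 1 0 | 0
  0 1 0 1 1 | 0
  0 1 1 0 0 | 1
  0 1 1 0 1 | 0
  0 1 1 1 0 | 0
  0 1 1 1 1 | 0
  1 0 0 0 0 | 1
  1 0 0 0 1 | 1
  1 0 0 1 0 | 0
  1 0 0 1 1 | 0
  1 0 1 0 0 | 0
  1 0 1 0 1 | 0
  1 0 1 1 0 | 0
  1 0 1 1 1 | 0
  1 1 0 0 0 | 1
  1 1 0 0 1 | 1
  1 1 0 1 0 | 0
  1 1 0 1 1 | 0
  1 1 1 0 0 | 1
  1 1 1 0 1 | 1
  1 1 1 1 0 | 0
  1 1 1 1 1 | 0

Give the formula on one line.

  ~d = 11001100110011001100110011001100
  ~c = 11110000111100001111000011110000
  ~e = 10101010101010101010101010101010
  (~e | ~d) = 11101110111011101110111011101110
  (~c & (~e | ~d)) = 11100000111000001110000011100000
  (a | ~e) = 10101010101010101111111111111111
  ((~c & (~e | ~d)) | (a | ~e)) = 11101010111010101111111111111111
  (~c | b) = 11110000111111111111000011111111
  (((~c & (~e | ~d)) | (a | ~e)) & (~c | b)) = 11100000111010101111000011111111
  (~d & (((~c & (~e | ~d)) | (a | ~e)) & (~c | b))) = 11000000110010001100000011001100

(~d & (((~c & (~e | ~d)) | (a | ~e)) & (~c | b)))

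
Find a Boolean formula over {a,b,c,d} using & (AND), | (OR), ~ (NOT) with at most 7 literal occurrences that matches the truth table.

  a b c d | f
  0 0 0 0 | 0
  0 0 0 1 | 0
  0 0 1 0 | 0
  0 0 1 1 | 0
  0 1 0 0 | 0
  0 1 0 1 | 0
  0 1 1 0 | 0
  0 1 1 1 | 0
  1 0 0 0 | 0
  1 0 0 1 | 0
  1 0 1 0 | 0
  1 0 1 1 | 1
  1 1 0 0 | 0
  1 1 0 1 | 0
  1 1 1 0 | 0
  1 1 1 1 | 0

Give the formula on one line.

  (d & c) = 0001000100010001
  ((d & c) & a) = 0000000000010001
  (c & d) = 0001000100010001
  ~b = 1111000011110000
  ((c & d) & ~b) = 0001000000010000
  (((d & c) & a) & ((c & d) & ~b)) = 0000000000010000

(((d & c) & a) & ((c & d) & ~b))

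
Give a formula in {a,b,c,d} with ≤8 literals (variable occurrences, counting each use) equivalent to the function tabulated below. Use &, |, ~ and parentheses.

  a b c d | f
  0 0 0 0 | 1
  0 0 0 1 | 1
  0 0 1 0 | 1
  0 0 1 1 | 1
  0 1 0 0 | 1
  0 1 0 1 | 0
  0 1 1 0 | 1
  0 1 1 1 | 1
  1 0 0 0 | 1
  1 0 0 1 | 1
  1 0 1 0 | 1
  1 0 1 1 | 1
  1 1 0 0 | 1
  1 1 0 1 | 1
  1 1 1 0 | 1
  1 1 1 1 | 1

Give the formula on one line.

(~d | (~b | ((d & ((d | b) & (~c & a))) | c)))

  ~d = 1010101010101010
  ~b = 1111000011110000
  (d | b) = 0101111101011111
  ~c = 1100110011001100
  (~c & a) = 0000000011001100
  ((d | b) & (~c & a)) = 0000000001001100
  (d & ((d | b) & (~c & a))) = 0000000001000100
  ((d & ((d | b) & (~c & a))) | c) = 0011001101110111
  (~b | ((d & ((d | b) & (~c & a))) | c)) = 1111001111110111
  (~d | (~b | ((d & ((d | b) & (~c & a))) | c))) = 1111101111111111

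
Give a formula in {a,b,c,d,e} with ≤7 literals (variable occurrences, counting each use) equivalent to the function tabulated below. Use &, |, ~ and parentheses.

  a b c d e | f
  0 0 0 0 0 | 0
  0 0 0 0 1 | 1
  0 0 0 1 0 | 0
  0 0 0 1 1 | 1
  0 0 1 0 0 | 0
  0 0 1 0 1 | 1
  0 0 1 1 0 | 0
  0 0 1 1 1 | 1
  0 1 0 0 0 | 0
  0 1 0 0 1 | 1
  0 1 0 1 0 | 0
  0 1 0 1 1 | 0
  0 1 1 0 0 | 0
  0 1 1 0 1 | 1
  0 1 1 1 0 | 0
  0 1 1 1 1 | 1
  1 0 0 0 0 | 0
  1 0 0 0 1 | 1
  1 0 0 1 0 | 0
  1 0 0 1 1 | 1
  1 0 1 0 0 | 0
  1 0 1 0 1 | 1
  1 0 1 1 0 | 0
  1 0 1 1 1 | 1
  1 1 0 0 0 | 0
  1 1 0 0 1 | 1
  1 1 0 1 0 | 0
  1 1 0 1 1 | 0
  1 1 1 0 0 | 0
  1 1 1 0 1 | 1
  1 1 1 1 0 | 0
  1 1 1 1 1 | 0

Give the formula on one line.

(((((c & ~a) & b) | ~b) | ~d) & e)

  ~a = 11111111111111110000000000000000
  (c & ~a) = 00001111000011110000000000000000
  ((c & ~a) & b) = 00000000000011110000000000000000
  ~b = 11111111000000001111111100000000
  (((c & ~a) & b) | ~b) = 11111111000011111111111100000000
  ~d = 11001100110011001100110011001100
  ((((c & ~a) & b) | ~b) | ~d) = 11111111110011111111111111001100
  (((((c & ~a) & b) | ~b) | ~d) & e) = 01010101010001010101010101000100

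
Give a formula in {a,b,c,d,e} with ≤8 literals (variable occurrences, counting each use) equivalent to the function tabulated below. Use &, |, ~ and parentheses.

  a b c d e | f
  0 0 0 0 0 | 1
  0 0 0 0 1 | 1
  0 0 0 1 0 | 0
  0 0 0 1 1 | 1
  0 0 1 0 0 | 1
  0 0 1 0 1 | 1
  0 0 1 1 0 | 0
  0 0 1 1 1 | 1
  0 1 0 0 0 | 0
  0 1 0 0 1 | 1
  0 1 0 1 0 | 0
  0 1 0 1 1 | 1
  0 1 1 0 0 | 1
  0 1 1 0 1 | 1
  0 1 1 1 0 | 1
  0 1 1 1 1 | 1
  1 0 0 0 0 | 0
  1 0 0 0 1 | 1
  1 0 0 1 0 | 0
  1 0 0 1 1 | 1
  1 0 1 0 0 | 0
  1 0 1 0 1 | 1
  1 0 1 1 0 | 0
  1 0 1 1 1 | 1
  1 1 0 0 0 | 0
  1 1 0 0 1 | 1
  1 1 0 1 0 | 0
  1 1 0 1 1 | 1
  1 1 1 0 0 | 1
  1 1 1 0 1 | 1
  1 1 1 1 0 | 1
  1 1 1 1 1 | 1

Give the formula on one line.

  ~b = 11111111000000001111111100000000
  ~a = 11111111111111110000000000000000
  (~b & ~a) = 11111111000000000000000000000000
  ~d = 11001100110011001100110011001100
  ((~b & ~a) & ~d) = 11001100000000000000000000000000
  (~d & ~b) = 11001100000000001100110000000000
  (c | (~d & ~b)) = 11001111000011111100111100001111
  ((c | (~d & ~b)) & b) = 00000000000011110000000000001111
  (((~b & ~a) & ~d) | ((c | (~d & ~b)) & b)) = 11001100000011110000000000001111
  (e | (((~b & ~a) & ~d) | ((c | (~d & ~b)) & b))) = 11011101010111110101010101011111

(e | (((~b & ~a) & ~d) | ((c | (~d & ~b)) & b)))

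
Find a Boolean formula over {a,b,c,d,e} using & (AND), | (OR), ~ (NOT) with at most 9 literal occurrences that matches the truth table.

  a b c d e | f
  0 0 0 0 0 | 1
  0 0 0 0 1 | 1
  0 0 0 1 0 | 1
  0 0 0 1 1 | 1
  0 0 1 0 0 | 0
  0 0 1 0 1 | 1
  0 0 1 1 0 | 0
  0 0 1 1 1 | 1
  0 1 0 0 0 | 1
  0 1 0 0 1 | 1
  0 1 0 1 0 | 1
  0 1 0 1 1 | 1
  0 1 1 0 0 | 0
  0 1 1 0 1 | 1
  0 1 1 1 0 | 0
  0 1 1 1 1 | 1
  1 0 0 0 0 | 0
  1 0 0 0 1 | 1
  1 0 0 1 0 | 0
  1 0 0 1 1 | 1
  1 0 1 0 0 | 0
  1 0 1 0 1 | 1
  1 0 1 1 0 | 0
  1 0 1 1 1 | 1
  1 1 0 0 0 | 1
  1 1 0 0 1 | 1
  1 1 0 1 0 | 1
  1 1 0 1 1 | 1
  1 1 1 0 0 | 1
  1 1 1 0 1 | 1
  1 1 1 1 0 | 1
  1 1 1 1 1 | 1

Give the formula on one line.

((((a & ~e) | ~c) & (b | ~a)) | e)

  ~e = 10101010101010101010101010101010
  (a & ~e) = 00000000000000001010101010101010
  ~c = 11110000111100001111000011110000
  ((a & ~e) | ~c) = 11110000111100001111101011111010
  ~a = 11111111111111110000000000000000
  (b | ~a) = 11111111111111110000000011111111
  (((a & ~e) | ~c) & (b | ~a)) = 11110000111100000000000011111010
  ((((a & ~e) | ~c) & (b | ~a)) | e) = 11110101111101010101010111111111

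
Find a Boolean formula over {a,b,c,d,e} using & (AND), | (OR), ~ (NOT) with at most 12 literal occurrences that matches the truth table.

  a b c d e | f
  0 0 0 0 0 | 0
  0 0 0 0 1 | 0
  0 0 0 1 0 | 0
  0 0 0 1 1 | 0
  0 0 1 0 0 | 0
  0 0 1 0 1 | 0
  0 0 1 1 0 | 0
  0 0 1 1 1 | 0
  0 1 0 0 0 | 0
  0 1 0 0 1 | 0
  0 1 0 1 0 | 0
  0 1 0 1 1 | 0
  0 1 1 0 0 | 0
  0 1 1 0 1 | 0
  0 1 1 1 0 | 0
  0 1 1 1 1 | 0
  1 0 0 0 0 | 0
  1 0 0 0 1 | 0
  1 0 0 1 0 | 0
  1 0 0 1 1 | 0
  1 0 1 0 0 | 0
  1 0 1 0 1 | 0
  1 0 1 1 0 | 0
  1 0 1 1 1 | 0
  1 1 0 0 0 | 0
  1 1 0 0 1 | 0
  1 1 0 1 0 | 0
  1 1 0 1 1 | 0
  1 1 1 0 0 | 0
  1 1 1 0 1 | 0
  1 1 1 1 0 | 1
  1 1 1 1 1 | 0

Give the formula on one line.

(b & ((~e & ((e & (d | c)) | (a & d))) & (c & a)))

  ~e = 10101010101010101010101010101010
  (d | c) = 00111111001111110011111100111111
  (e & (d | c)) = 00010101000101010001010100010101
  (a & d) = 00000000000000000011001100110011
  ((e & (d | c)) | (a & d)) = 00010101000101010011011100110111
  (~e & ((e & (d | c)) | (a & d))) = 00000000000000000010001000100010
  (c & a) = 00000000000000000000111100001111
  ((~e & ((e & (d | c)) | (a & d))) & (c & a)) = 00000000000000000000001000000010
  (b & ((~e & ((e & (d | c)) | (a & d))) & (c & a))) = 00000000000000000000000000000010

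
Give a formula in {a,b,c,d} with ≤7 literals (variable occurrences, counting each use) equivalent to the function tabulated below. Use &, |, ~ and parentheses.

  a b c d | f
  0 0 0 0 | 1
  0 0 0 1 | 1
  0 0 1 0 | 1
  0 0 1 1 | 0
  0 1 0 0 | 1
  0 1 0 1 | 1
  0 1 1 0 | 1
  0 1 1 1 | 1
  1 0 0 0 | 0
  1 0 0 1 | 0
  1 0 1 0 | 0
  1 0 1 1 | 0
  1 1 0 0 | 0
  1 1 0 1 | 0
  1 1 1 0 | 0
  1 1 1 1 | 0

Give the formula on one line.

  (c & b) = 0000001100000011
  ~d = 1010101010101010
  (~d & c) = 0010001000100010
  ((c & b) | (~d & c)) = 0010001100100011
  ~c = 1100110011001100
  (~d | ~c) = 1110111011101110
  (((c & b) | (~d & c)) | (~d | ~c)) = 1110111111101111
  ~a = 1111111100000000
  ((((c & b) | (~d & c)) | (~d | ~c)) & ~a) = 1110111100000000

((((c & b) | (~d & c)) | (~d | ~c)) & ~a)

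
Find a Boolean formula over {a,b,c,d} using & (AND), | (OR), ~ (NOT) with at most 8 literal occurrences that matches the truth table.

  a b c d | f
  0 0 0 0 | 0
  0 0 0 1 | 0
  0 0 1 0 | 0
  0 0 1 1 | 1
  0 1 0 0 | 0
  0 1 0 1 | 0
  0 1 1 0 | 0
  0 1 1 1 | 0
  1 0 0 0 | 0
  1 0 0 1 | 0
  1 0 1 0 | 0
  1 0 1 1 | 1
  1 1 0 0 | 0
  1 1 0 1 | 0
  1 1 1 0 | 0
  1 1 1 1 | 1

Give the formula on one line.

(((~b | a) & (((~d | b) & a) | c)) & (c & d))

  ~b = 1111000011110000
  (~b | a) = 1111000011111111
  ~d = 1010101010101010
  (~d | b) = 1010111110101111
  ((~d | b) & a) = 0000000010101111
  (((~d | b) & a) | c) = 0011001110111111
  ((~b | a) & (((~d | b) & a) | c)) = 0011000010111111
  (c & d) = 0001000100010001
  (((~b | a) & (((~d | b) & a) | c)) & (c & d)) = 0001000000010001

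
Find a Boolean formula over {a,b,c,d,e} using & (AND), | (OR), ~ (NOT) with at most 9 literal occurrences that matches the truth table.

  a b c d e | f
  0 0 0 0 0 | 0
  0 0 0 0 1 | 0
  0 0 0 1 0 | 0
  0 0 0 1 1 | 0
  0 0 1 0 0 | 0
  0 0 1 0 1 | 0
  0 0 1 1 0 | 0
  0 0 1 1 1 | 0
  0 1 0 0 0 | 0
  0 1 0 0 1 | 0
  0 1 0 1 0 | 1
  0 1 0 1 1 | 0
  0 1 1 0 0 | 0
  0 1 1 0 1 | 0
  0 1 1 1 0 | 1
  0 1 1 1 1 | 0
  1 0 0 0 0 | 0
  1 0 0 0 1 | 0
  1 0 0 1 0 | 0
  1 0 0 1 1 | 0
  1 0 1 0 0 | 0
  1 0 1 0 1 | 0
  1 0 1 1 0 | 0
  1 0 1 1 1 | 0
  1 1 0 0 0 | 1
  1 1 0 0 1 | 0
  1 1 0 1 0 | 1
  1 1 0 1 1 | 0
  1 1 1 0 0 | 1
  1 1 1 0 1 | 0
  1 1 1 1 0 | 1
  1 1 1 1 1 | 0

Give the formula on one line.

  ~e = 10101010101010101010101010101010
  (~e & b) = 00000000101010100000000010101010
  (c | ~e) = 10101111101011111010111110101111
  ~b = 11111111000000001111111100000000
  ((c | ~e) | ~b) = 11111111101011111111111110101111
  ~a = 11111111111111110000000000000000
  (d & ~a) = 00110011001100110000000000000000
  (((c | ~e) | ~b) & (d & ~a)) = 00110011001000110000000000000000
  ((((c | ~e) | ~b) & (d & ~a)) | a) = 00110011001000111111111111111111
  ((~e & b) & ((((c | ~e) | ~b) & (d & ~a)) | a)) = 00000000001000100000000010101010

((~e & b) & ((((c | ~e) | ~b) & (d & ~a)) | a))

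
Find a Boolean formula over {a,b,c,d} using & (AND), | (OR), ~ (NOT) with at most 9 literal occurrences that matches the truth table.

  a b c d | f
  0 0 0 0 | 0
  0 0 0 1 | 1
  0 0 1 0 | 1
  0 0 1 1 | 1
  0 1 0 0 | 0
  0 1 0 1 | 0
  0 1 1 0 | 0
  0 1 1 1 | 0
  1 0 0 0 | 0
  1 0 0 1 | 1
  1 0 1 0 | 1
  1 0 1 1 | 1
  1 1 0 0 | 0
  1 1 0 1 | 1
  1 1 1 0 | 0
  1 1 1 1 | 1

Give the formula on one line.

  ~b = 1111000011110000
  ~d = 1010101010101010
  (b & ~d) = 0000101000001010
  ((b & ~d) & c) = 0000001000000010
  (a | ((b & ~d) & c)) = 0000001011111111
  (d & (a | ((b & ~d) & c))) = 0000000001010101
  (~b | (d & (a | ((b & ~d) & c)))) = 1111000011110101
  (c | d) = 0111011101110111
  ((~b | (d & (a | ((b & ~d) & c)))) & (c | d)) = 0111000001110101

((~b | (d & (a | ((b & ~d) & c)))) & (c | d))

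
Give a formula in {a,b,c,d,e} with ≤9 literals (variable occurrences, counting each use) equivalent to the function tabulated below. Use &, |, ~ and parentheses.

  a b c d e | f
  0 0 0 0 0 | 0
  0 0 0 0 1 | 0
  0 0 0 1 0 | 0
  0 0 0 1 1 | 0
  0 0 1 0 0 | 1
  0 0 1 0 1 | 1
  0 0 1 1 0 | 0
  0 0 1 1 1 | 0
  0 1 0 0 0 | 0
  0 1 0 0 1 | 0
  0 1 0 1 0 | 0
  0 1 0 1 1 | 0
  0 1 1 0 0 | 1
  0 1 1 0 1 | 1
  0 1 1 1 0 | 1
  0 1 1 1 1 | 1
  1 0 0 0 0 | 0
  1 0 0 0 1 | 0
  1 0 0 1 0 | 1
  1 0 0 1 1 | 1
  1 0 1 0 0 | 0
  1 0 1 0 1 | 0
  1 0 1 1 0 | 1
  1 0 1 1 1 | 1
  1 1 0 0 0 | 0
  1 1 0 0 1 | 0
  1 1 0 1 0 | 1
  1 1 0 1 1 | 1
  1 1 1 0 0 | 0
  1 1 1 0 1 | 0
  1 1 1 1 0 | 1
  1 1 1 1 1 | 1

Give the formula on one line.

(((a & d) | (~a & (b & c))) | (~a & (c & ~d)))

  (a & d) = 00000000000000000011001100110011
  ~a = 11111111111111110000000000000000
  (b & c) = 00000000000011110000000000001111
  (~a & (b & c)) = 00000000000011110000000000000000
  ((a & d) | (~a & (b & c))) = 00000000000011110011001100110011
  ~d = 11001100110011001100110011001100
  (c & ~d) = 00001100000011000000110000001100
  (~a & (c & ~d)) = 00001100000011000000000000000000
  (((a & d) | (~a & (b & c))) | (~a & (c & ~d))) = 00001100000011110011001100110011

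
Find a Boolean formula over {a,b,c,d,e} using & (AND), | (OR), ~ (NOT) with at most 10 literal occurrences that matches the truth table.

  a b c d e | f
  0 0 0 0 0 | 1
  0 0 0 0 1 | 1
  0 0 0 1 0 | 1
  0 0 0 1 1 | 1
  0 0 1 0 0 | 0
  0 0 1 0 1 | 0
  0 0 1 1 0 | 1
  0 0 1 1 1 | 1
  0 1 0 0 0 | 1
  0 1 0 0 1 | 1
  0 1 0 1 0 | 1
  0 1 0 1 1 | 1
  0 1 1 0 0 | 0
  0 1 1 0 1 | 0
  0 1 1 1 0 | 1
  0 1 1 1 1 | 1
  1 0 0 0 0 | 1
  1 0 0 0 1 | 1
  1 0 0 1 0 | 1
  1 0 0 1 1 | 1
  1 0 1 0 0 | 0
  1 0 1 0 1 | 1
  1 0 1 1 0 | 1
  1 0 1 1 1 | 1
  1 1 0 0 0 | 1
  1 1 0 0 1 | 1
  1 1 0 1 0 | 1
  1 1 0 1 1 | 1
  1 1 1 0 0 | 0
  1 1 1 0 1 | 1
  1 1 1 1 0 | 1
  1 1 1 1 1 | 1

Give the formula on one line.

((~c | ((((~d & a) & e) | ~c) & a)) | d)

  ~c = 11110000111100001111000011110000
  ~d = 11001100110011001100110011001100
  (~d & a) = 00000000000000001100110011001100
  ((~d & a) & e) = 00000000000000000100010001000100
  (((~d & a) & e) | ~c) = 11110000111100001111010011110100
  ((((~d & a) & e) | ~c) & a) = 00000000000000001111010011110100
  (~c | ((((~d & a) & e) | ~c) & a)) = 11110000111100001111010011110100
  ((~c | ((((~d & a) & e) | ~c) & a)) | d) = 11110011111100111111011111110111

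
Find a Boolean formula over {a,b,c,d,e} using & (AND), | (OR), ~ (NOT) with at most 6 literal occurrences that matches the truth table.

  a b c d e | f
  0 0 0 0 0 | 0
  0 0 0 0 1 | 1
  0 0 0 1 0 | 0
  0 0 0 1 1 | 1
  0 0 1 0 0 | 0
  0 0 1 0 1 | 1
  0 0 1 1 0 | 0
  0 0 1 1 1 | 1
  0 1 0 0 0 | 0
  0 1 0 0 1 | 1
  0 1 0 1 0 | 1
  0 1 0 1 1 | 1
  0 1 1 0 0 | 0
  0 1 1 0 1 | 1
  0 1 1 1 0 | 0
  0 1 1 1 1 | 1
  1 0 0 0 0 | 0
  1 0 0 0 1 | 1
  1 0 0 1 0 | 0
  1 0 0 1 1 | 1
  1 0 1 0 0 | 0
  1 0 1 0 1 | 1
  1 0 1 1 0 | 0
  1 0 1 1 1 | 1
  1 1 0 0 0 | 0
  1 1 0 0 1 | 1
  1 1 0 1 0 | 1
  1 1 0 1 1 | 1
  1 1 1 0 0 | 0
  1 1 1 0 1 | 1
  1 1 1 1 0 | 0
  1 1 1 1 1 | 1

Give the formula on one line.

  ~c = 11110000111100001111000011110000
  (b & d) = 00000000001100110000000000110011
  (~c & (b & d)) = 00000000001100000000000000110000
  ((~c & (b & d)) | e) = 01010101011101010101010101110101

((~c & (b & d)) | e)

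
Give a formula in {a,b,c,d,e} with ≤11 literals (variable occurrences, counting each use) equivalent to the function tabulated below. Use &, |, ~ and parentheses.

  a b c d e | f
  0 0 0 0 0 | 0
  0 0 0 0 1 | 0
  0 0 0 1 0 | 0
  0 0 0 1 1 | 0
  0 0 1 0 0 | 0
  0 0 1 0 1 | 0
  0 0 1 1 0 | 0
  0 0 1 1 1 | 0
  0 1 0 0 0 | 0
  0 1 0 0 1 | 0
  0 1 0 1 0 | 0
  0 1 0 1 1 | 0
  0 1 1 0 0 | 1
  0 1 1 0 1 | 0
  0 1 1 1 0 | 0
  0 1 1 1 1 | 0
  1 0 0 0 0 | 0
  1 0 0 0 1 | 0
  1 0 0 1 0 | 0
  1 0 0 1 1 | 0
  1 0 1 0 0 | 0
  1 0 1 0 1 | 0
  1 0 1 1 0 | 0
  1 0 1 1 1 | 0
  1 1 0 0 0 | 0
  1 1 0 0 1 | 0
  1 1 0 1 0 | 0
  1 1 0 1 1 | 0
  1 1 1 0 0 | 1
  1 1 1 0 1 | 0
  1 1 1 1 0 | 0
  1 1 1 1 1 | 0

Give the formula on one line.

(((~e & (b | d)) & (~d | ~b)) & (e | (~d & c)))

  ~e = 10101010101010101010101010101010
  (b | d) = 00110011111111110011001111111111
  (~e & (b | d)) = 00100010101010100010001010101010
  ~d = 11001100110011001100110011001100
  ~b = 11111111000000001111111100000000
  (~d | ~b) = 11111111110011001111111111001100
  ((~e & (b | d)) & (~d | ~b)) = 00100010100010000010001010001000
  (~d & c) = 00001100000011000000110000001100
  (e | (~d & c)) = 01011101010111010101110101011101
  (((~e & (b | d)) & (~d | ~b)) & (e | (~d & c))) = 00000000000010000000000000001000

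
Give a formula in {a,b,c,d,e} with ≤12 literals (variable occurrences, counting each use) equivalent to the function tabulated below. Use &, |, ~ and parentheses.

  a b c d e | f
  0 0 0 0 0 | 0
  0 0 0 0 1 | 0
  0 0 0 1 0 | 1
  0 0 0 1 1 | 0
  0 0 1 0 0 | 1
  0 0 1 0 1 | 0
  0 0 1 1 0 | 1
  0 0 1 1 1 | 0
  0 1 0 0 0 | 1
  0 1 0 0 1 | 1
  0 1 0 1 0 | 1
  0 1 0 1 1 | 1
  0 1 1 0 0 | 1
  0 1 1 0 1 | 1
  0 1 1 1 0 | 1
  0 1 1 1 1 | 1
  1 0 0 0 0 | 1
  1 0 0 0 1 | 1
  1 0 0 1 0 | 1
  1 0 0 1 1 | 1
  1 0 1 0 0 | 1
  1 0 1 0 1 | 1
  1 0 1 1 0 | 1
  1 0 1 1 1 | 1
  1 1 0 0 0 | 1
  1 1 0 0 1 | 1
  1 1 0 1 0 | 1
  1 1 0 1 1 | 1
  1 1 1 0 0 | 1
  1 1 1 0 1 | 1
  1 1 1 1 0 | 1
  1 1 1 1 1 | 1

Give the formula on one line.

(((c & b) | ((((~a & (~d & c)) | d) & ~e) | a)) | b)

  (c & b) = 00000000000011110000000000001111
  ~a = 11111111111111110000000000000000
  ~d = 11001100110011001100110011001100
  (~d & c) = 00001100000011000000110000001100
  (~a & (~d & c)) = 00001100000011000000000000000000
  ((~a & (~d & c)) | d) = 00111111001111110011001100110011
  ~e = 10101010101010101010101010101010
  (((~a & (~d & c)) | d) & ~e) = 00101010001010100010001000100010
  ((((~a & (~d & c)) | d) & ~e) | a) = 00101010001010101111111111111111
  ((c & b) | ((((~a & (~d & c)) | d) & ~e) | a)) = 00101010001011111111111111111111
  (((c & b) | ((((~a & (~d & c)) | d) & ~e) | a)) | b) = 00101010111111111111111111111111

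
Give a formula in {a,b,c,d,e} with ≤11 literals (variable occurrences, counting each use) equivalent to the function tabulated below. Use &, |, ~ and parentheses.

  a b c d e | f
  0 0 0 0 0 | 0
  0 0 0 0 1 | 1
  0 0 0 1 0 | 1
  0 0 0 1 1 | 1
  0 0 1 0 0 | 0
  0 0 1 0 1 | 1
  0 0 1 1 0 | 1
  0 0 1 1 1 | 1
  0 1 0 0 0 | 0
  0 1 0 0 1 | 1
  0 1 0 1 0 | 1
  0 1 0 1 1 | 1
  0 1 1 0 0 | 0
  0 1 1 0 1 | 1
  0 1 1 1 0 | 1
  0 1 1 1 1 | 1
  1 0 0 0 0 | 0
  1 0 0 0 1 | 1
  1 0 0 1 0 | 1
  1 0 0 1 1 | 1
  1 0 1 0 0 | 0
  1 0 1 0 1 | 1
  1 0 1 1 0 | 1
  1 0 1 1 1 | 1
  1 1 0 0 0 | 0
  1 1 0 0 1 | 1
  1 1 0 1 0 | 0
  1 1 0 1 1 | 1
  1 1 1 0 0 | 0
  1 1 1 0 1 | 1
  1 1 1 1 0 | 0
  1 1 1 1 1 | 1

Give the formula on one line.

((e | ((d | b) & ~b)) | ((d & ~a) | ((e | d) & ~b)))

  (d | b) = 00110011111111110011001111111111
  ~b = 11111111000000001111111100000000
  ((d | b) & ~b) = 00110011000000000011001100000000
  (e | ((d | b) & ~b)) = 01110111010101010111011101010101
  ~a = 11111111111111110000000000000000
  (d & ~a) = 00110011001100110000000000000000
  (e | d) = 01110111011101110111011101110111
  ((e | d) & ~b) = 01110111000000000111011100000000
  ((d & ~a) | ((e | d) & ~b)) = 01110111001100110111011100000000
  ((e | ((d | b) & ~b)) | ((d & ~a) | ((e | d) & ~b))) = 01110111011101110111011101010101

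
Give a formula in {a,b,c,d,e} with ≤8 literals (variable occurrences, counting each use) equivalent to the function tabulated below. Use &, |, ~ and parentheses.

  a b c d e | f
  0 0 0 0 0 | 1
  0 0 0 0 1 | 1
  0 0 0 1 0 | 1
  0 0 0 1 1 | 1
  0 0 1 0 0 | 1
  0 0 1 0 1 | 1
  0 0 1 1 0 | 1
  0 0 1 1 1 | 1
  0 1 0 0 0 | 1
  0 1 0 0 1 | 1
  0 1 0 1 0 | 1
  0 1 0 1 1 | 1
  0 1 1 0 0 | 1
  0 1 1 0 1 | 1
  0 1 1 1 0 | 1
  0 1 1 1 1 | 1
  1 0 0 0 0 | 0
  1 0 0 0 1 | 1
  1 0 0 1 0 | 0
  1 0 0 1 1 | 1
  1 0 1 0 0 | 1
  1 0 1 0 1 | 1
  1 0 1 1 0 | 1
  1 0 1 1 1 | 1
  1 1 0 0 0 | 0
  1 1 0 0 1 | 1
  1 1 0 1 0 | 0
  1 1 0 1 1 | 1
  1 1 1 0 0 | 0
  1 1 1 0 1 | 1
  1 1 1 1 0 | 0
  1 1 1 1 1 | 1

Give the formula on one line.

(~a | (((e | c) & ~b) | ((~c | (a | ~d)) & e)))

  ~a = 11111111111111110000000000000000
  (e | c) = 01011111010111110101111101011111
  ~b = 11111111000000001111111100000000
  ((e | c) & ~b) = 01011111000000000101111100000000
  ~c = 11110000111100001111000011110000
  ~d = 11001100110011001100110011001100
  (a | ~d) = 11001100110011001111111111111111
  (~c | (a | ~d)) = 11111100111111001111111111111111
  ((~c | (a | ~d)) & e) = 01010100010101000101010101010101
  (((e | c) & ~b) | ((~c | (a | ~d)) & e)) = 01011111010101000101111101010101
  (~a | (((e | c) & ~b) | ((~c | (a | ~d)) & e))) = 11111111111111110101111101010101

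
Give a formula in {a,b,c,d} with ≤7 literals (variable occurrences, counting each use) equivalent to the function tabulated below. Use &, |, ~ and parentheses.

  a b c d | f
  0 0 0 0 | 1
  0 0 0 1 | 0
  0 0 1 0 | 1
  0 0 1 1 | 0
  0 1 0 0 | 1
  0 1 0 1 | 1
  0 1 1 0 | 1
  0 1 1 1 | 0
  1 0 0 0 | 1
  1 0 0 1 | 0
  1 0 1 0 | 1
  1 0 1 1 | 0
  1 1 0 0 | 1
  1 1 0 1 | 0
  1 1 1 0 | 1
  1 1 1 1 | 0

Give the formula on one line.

  ~c = 1100110011001100
  (b & ~c) = 0000110000001100
  ~a = 1111111100000000
  ((b & ~c) & ~a) = 0000110000000000
  ~d = 1010101010101010
  (((b & ~c) & ~a) | ~d) = 1010111010101010

(((b & ~c) & ~a) | ~d)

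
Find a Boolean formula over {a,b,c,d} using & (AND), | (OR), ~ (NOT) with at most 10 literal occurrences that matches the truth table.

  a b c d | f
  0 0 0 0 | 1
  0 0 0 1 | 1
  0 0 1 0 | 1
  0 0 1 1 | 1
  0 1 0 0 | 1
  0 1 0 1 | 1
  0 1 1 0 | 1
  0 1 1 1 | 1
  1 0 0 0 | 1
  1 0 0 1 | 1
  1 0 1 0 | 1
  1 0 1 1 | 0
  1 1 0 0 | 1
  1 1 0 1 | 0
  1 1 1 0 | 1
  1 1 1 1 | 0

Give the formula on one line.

(~d | (~a | ((~b & (~c & (~d | a))) & d)))

  ~d = 1010101010101010
  ~a = 1111111100000000
  ~b = 1111000011110000
  ~c = 1100110011001100
  (~d | a) = 1010101011111111
  (~c & (~d | a)) = 1000100011001100
  (~b & (~c & (~d | a))) = 1000000011000000
  ((~b & (~c & (~d | a))) & d) = 0000000001000000
  (~a | ((~b & (~c & (~d | a))) & d)) = 1111111101000000
  (~d | (~a | ((~b & (~c & (~d | a))) & d))) = 1111111111101010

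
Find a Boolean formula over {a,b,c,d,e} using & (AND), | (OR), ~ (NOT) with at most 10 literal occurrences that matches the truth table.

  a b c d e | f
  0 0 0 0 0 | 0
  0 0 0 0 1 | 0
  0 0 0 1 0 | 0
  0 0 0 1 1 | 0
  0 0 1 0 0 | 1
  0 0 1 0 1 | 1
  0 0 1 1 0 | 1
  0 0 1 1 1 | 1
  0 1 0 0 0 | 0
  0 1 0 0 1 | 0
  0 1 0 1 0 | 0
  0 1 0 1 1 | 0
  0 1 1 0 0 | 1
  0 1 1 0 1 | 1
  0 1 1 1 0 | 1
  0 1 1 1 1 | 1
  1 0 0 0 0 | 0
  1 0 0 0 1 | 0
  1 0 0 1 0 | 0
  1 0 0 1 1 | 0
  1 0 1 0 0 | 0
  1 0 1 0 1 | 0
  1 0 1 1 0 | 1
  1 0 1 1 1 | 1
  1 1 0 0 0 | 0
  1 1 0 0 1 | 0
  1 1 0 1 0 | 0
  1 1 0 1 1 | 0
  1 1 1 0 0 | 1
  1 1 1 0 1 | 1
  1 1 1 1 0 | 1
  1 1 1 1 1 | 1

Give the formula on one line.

  ~c = 11110000111100001111000011110000
  (~c | d) = 11110011111100111111001111110011
  ~a = 11111111111111110000000000000000
  (d & c) = 00000011000000110000001100000011
  ((d & c) | b) = 00000011111111110000001111111111
  (~a | ((d & c) | b)) = 11111111111111110000001111111111
  ((~c | d) | (~a | ((d & c) | b))) = 11111111111111111111001111111111
  (c & ((~c | d) | (~a | ((d & c) | b)))) = 00001111000011110000001100001111

(c & ((~c | d) | (~a | ((d & c) | b))))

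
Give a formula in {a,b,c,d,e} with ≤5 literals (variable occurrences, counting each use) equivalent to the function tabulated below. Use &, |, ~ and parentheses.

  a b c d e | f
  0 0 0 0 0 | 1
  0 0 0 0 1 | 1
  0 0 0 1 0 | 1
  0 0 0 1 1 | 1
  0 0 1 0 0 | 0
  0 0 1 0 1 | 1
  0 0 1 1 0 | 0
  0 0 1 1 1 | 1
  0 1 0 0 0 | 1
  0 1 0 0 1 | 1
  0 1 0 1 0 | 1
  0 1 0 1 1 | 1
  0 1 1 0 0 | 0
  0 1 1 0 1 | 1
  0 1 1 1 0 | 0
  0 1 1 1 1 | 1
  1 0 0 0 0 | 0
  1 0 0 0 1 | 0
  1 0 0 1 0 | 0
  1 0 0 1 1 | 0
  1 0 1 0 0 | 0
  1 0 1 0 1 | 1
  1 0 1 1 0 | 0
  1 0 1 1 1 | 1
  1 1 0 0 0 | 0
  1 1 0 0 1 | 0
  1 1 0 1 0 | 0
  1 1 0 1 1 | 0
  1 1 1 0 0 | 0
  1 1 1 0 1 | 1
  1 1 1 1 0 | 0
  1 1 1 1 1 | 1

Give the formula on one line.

  ~c = 11110000111100001111000011110000
  ~a = 11111111111111110000000000000000
  (~c & ~a) = 11110000111100000000000000000000
  (e & c) = 00000101000001010000010100000101
  ((~c & ~a) | (e & c)) = 11110101111101010000010100000101

((~c & ~a) | (e & c))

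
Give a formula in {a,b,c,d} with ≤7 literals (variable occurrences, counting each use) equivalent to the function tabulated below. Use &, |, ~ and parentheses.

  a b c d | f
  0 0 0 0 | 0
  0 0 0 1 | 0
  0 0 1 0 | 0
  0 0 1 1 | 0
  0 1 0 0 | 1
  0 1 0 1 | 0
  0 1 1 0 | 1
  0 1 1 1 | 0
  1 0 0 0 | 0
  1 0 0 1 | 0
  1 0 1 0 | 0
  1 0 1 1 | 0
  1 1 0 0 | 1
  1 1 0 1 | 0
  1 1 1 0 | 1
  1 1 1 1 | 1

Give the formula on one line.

((~d | (a & c)) & b)

  ~d = 1010101010101010
  (a & c) = 0000000000110011
  (~d | (a & c)) = 1010101010111011
  ((~d | (a & c)) & b) = 0000101000001011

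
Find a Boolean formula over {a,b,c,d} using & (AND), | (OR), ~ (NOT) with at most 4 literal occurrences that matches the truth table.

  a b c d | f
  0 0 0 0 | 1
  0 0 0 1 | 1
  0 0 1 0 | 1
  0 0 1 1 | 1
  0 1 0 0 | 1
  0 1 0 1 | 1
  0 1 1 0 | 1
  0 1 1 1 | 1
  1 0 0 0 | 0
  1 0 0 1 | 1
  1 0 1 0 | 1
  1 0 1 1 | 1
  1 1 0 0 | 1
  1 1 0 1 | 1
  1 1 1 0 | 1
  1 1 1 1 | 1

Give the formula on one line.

  ~a = 1111111100000000
  (b | ~a) = 1111111100001111
  (c | (b | ~a)) = 1111111100111111
  (d | (c | (b | ~a))) = 1111111101111111

(d | (c | (b | ~a)))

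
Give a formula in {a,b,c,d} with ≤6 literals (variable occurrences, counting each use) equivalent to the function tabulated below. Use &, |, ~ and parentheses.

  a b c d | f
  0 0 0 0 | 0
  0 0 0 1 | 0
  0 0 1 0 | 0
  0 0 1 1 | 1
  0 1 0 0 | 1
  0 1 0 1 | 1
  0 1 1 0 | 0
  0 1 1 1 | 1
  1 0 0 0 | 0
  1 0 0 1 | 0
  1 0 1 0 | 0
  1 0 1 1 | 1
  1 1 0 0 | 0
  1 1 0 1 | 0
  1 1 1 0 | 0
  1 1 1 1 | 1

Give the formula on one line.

((~a & (b & ~c)) | (d & c))

  ~a = 1111111100000000
  ~c = 1100110011001100
  (b & ~c) = 0000110000001100
  (~a & (b & ~c)) = 0000110000000000
  (d & c) = 0001000100010001
  ((~a & (b & ~c)) | (d & c)) = 0001110100010001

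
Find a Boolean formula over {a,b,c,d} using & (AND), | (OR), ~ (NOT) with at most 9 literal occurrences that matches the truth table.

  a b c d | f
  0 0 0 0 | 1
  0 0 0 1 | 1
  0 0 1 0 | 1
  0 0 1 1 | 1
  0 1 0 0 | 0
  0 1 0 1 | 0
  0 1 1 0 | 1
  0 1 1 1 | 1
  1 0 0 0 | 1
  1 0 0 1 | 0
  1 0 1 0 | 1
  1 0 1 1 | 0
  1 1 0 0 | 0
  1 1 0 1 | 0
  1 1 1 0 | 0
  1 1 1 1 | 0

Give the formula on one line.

  ~a = 1111111100000000
  (~a & c) = 0011001100000000
  ~c = 1100110011001100
  (a | ~c) = 1100110011111111
  (d | (a | ~c)) = 1101110111111111
  ~b = 1111000011110000
  (~a & d) = 0101010100000000
  ~d = 1010101010101010
  ((~a & d) | ~d) = 1111111110101010
  (~b & ((~a & d) | ~d)) = 1111000010100000
  ((d | (a | ~c)) & (~b & ((~a & d) | ~d))) = 1101000010100000
  ((~a & c) | ((d | (a | ~c)) & (~b & ((~a & d) | ~d)))) = 1111001110100000

((~a & c) | ((d | (a | ~c)) & (~b & ((~a & d) | ~d))))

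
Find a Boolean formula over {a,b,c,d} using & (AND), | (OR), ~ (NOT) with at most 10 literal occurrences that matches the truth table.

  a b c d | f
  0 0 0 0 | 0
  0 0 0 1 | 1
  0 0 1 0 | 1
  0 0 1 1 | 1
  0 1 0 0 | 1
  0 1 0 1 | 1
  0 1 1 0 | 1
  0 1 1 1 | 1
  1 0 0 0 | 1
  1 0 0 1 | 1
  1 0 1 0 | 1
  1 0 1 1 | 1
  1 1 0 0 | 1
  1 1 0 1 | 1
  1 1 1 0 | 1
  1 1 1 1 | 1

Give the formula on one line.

((d | (~d & b)) | (c | (d | (~b & ((a | d) & ~c)))))

  ~d = 1010101010101010
  (~d & b) = 0000101000001010
  (d | (~d & b)) = 0101111101011111
  ~b = 1111000011110000
  (a | d) = 0101010111111111
  ~c = 1100110011001100
  ((a | d) & ~c) = 0100010011001100
  (~b & ((a | d) & ~c)) = 0100000011000000
  (d | (~b & ((a | d) & ~c))) = 0101010111010101
  (c | (d | (~b & ((a | d) & ~c)))) = 0111011111110111
  ((d | (~d & b)) | (c | (d | (~b & ((a | d) & ~c))))) = 0111111111111111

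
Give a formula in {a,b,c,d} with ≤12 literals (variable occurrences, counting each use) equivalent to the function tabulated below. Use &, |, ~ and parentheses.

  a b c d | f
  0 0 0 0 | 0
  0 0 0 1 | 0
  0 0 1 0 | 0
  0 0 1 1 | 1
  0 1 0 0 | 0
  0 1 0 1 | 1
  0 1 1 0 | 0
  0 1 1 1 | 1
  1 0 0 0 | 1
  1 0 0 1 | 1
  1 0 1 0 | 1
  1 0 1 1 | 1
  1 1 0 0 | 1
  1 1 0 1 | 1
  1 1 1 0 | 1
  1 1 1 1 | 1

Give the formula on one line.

  (d & c) = 0001000100010001
  (d & b) = 0000010100000101
  (a | (d & b)) = 0000010111111111
  ~d = 1010101010101010
  ~b = 1111000011110000
  (~d | ~b) = 1111101011111010
  (a | (~d | ~b)) = 1111101011111111
  ~c = 1100110011001100
  ((a | (~d | ~b)) | ~c) = 1111111011111111
  ((a | (d & b)) & ((a | (~d | ~b)) | ~c)) = 0000010011111111
  ((d & c) | ((a | (d & b)) & ((a | (~d | ~b)) | ~c))) = 0001010111111111

((d & c) | ((a | (d & b)) & ((a | (~d | ~b)) | ~c)))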